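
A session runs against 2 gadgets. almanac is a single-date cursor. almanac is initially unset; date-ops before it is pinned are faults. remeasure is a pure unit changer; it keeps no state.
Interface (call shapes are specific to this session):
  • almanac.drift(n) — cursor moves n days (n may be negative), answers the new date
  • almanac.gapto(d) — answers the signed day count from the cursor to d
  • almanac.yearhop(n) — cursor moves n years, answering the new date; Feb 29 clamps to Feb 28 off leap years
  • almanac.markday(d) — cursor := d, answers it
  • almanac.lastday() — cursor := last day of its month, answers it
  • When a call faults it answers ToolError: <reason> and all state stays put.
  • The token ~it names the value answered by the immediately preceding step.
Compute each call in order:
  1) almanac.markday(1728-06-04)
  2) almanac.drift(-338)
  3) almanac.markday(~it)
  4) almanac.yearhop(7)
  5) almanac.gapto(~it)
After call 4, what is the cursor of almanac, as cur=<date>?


Answer: cur=1734-07-02

Derivation:
Invoking markday with d='1728-06-04', which returns 1728-06-04.
I run drift with n='-338', yielding 1727-07-02.
Invoking markday with d='~it', and get 1727-07-02.
Next I call yearhop with n='7', and get 1734-07-02.
I use gapto with d='~it': 0.


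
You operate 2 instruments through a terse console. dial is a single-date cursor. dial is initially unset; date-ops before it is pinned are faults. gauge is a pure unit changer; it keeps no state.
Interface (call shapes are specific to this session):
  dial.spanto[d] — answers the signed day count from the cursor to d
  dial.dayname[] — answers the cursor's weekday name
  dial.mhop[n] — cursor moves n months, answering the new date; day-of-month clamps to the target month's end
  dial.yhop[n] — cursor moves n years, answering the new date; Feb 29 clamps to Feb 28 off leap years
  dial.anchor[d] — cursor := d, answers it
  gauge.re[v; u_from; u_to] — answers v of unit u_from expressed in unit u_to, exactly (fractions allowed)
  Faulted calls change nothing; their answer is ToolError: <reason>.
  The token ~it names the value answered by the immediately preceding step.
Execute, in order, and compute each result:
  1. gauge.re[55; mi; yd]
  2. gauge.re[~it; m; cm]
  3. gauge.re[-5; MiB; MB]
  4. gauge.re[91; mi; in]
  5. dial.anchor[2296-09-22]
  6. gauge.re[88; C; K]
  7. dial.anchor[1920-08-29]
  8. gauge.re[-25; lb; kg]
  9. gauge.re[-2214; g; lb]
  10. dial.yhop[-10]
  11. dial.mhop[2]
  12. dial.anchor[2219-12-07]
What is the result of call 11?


Answer: 1910-10-29

Derivation:
Then gauge.re(v: 55, u_from: mi, u_to: yd), — result: 96800.
I call gauge.re(v: ~it, u_from: m, u_to: cm), → 9680000.
Invoking gauge.re(v: -5, u_from: MiB, u_to: MB), which returns -16384/3125.
Calling gauge.re(v: 91, u_from: mi, u_to: in), and get 5765760.
Calling dial.anchor(d: 2296-09-22): 2296-09-22.
Now I run gauge.re(v: 88, u_from: C, u_to: K), and get 7223/20.
I run dial.anchor(d: 1920-08-29), which returns 1920-08-29.
I call gauge.re(v: -25, u_from: lb, u_to: kg), and get -45359237/4000000.
Now I run gauge.re(v: -2214, u_from: g, u_to: lb), and see -221400000/45359237.
Calling dial.yhop(n: -10), → 1910-08-29.
I use dial.mhop(n: 2), and see 1910-10-29.
I run dial.anchor(d: 2219-12-07), yielding 2219-12-07.


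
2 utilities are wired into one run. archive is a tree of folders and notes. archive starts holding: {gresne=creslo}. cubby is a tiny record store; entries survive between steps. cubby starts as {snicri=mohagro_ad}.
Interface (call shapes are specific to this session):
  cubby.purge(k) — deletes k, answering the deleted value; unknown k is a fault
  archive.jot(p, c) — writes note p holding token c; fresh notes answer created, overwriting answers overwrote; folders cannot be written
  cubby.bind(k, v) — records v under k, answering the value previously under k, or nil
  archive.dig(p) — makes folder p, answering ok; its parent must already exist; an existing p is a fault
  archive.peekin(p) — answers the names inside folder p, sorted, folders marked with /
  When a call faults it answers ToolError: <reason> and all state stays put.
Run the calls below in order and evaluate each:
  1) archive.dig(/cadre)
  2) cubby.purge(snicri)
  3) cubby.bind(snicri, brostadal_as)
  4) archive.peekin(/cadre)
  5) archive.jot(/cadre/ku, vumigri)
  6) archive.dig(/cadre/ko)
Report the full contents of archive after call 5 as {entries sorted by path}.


Answer: {cadre/, cadre/ku=vumigri, gresne=creslo}

Derivation:
Step: archive.dig[p: /cadre]
Result: ok
Step: cubby.purge[k: snicri]
Result: mohagro_ad
Step: cubby.bind[k: snicri; v: brostadal_as]
Result: nil
Step: archive.peekin[p: /cadre]
Result: []
Step: archive.jot[p: /cadre/ku; c: vumigri]
Result: created
Step: archive.dig[p: /cadre/ko]
Result: ok


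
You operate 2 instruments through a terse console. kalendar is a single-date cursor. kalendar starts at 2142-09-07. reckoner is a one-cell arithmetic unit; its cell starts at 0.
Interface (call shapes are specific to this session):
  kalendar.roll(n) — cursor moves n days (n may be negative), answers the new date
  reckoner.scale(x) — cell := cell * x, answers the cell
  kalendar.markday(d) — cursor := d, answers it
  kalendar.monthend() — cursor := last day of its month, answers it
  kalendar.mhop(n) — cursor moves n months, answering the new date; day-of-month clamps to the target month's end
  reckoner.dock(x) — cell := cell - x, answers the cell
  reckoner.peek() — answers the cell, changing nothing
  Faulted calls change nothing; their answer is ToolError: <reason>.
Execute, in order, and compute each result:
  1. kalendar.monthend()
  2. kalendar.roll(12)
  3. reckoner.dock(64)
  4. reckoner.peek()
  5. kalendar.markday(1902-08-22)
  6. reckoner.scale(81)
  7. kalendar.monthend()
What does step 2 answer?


>>> monthend
  2142-09-30
>>> roll n: 12
  2142-10-12
>>> dock x: 64
  -64
>>> peek
  -64
>>> markday d: 1902-08-22
  1902-08-22
>>> scale x: 81
  -5184
>>> monthend
  1902-08-31

Answer: 2142-10-12


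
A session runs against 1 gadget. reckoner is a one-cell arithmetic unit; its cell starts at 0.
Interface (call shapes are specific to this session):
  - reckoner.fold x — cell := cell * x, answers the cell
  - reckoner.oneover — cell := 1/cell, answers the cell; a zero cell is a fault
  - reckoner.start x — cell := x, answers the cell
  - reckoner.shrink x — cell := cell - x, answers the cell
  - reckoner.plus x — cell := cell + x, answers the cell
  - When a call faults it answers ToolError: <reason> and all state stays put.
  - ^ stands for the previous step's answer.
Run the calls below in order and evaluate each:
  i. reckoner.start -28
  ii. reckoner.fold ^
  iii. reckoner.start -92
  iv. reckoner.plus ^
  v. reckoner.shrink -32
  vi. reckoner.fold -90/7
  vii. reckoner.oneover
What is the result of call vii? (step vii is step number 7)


;; start(x=-28) => -28
;; fold(x=^) => 784
;; start(x=-92) => -92
;; plus(x=^) => -184
;; shrink(x=-32) => -152
;; fold(x=-90/7) => 13680/7
;; oneover() => 7/13680

Answer: 7/13680


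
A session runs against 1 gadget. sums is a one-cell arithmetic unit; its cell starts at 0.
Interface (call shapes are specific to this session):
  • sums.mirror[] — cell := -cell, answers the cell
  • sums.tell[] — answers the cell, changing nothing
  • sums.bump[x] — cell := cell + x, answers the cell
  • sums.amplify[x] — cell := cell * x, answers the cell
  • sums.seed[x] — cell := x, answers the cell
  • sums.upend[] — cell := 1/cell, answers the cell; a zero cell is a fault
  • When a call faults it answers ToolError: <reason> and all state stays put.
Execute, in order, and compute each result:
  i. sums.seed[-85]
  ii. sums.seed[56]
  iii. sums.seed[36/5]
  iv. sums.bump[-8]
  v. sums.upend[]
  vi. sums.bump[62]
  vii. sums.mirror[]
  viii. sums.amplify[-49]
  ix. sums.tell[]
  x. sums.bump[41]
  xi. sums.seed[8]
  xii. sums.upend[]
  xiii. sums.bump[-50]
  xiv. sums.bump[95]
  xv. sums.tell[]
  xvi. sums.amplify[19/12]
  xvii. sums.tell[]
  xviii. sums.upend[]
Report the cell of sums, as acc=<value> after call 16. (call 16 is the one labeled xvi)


Answer: acc=6859/96

Derivation:
% sums.seed(x→-85) : -85
% sums.seed(x→56) : 56
% sums.seed(x→36/5) : 36/5
% sums.bump(x→-8) : -4/5
% sums.upend() : -5/4
% sums.bump(x→62) : 243/4
% sums.mirror() : -243/4
% sums.amplify(x→-49) : 11907/4
% sums.tell() : 11907/4
% sums.bump(x→41) : 12071/4
% sums.seed(x→8) : 8
% sums.upend() : 1/8
% sums.bump(x→-50) : -399/8
% sums.bump(x→95) : 361/8
% sums.tell() : 361/8
% sums.amplify(x→19/12) : 6859/96
% sums.tell() : 6859/96
% sums.upend() : 96/6859


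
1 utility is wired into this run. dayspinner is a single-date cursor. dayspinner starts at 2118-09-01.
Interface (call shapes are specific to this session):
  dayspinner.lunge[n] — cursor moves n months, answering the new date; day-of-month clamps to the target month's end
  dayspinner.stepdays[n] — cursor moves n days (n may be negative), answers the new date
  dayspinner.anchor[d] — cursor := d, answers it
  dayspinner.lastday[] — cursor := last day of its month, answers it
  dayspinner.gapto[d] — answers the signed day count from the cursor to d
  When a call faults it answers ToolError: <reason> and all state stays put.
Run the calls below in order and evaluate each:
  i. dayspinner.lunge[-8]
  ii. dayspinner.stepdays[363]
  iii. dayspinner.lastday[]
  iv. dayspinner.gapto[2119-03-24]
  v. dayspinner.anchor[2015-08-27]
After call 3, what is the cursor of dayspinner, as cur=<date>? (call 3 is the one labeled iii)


·→ dayspinner.lunge(-8)
·← 2118-01-01
·→ dayspinner.stepdays(363)
·← 2118-12-30
·→ dayspinner.lastday()
·← 2118-12-31
·→ dayspinner.gapto(2119-03-24)
·← 83
·→ dayspinner.anchor(2015-08-27)
·← 2015-08-27

Answer: cur=2118-12-31


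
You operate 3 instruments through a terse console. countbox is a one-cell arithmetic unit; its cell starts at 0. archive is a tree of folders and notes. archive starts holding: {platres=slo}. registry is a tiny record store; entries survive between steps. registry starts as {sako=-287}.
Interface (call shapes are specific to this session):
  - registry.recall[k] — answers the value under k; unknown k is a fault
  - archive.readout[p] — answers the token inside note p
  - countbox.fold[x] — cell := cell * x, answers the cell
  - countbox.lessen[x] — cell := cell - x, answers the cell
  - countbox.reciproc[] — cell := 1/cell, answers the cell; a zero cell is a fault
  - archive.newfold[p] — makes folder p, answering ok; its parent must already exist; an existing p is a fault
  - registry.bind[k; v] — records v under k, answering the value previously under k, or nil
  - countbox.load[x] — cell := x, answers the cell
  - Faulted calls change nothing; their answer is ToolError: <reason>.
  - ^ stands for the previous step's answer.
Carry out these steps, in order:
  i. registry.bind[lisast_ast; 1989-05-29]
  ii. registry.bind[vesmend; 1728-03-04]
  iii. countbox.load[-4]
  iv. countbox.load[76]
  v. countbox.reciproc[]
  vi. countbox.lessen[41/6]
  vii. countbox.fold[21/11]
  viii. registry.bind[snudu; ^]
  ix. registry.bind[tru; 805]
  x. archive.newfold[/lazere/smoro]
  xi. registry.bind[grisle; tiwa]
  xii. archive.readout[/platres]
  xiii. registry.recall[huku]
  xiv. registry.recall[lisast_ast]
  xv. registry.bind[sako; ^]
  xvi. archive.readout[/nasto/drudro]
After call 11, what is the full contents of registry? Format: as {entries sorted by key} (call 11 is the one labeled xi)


// 1. bind(k=lisast_ast, v=1989-05-29) ~> nil
// 2. bind(k=vesmend, v=1728-03-04) ~> nil
// 3. load(x=-4) ~> -4
// 4. load(x=76) ~> 76
// 5. reciproc() ~> 1/76
// 6. lessen(x=41/6) ~> -1555/228
// 7. fold(x=21/11) ~> -10885/836
// 8. bind(k=snudu, v=^) ~> nil
// 9. bind(k=tru, v=805) ~> nil
// 10. newfold(p=/lazere/smoro) ~> ToolError: no parent
// 11. bind(k=grisle, v=tiwa) ~> nil
// 12. readout(p=/platres) ~> slo
// 13. recall(k=huku) ~> ToolError: no such key huku
// 14. recall(k=lisast_ast) ~> 1989-05-29
// 15. bind(k=sako, v=^) ~> -287
// 16. readout(p=/nasto/drudro) ~> ToolError: not found

Answer: {grisle=tiwa, lisast_ast=1989-05-29, sako=-287, snudu=-10885/836, tru=805, vesmend=1728-03-04}


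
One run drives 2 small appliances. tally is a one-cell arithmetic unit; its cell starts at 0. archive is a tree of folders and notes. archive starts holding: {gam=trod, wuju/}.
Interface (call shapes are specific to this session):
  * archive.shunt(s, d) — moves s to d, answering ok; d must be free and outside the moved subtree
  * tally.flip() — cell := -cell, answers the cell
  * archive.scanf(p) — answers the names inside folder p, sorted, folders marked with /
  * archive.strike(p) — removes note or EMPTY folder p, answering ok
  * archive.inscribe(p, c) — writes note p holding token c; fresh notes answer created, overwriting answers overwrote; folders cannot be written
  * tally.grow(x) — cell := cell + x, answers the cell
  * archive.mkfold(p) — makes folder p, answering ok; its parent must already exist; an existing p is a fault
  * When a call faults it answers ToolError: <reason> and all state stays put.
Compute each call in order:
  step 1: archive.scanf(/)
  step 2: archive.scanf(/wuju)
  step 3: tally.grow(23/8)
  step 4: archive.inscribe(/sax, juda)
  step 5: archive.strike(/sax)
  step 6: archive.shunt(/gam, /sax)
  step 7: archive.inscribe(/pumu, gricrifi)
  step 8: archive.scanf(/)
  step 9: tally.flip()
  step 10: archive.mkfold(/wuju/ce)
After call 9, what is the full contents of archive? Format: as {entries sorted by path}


Answer: {pumu=gricrifi, sax=trod, wuju/}

Derivation:
Do: archive.scanf[p=/]
See: [gam, wuju/]
Do: archive.scanf[p=/wuju]
See: []
Do: tally.grow[x=23/8]
See: 23/8
Do: archive.inscribe[p=/sax; c=juda]
See: created
Do: archive.strike[p=/sax]
See: ok
Do: archive.shunt[s=/gam; d=/sax]
See: ok
Do: archive.inscribe[p=/pumu; c=gricrifi]
See: created
Do: archive.scanf[p=/]
See: [pumu, sax, wuju/]
Do: tally.flip[]
See: -23/8
Do: archive.mkfold[p=/wuju/ce]
See: ok


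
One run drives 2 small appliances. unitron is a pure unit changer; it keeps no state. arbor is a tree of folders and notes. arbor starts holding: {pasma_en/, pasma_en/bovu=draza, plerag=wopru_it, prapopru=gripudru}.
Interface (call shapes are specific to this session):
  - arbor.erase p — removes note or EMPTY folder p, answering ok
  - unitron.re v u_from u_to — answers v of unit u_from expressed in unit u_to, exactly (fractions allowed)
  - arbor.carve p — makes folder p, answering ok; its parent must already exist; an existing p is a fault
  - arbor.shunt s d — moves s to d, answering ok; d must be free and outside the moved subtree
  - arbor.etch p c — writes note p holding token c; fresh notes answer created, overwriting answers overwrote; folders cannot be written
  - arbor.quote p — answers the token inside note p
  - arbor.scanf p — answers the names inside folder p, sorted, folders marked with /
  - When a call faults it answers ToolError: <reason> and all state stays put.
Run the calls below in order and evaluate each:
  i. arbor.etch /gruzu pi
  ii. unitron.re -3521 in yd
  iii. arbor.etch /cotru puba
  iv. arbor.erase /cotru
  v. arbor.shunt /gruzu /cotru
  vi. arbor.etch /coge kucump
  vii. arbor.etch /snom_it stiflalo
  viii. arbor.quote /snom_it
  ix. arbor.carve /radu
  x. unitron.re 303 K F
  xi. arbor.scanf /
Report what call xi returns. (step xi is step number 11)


Answer: [coge, cotru, pasma_en/, plerag, prapopru, radu/, snom_it]

Derivation:
Act: arbor.etch[p='/gruzu'; c='pi']
Obs: created
Act: unitron.re[v='-3521'; u_from='in'; u_to='yd']
Obs: -3521/36
Act: arbor.etch[p='/cotru'; c='puba']
Obs: created
Act: arbor.erase[p='/cotru']
Obs: ok
Act: arbor.shunt[s='/gruzu'; d='/cotru']
Obs: ok
Act: arbor.etch[p='/coge'; c='kucump']
Obs: created
Act: arbor.etch[p='/snom_it'; c='stiflalo']
Obs: created
Act: arbor.quote[p='/snom_it']
Obs: stiflalo
Act: arbor.carve[p='/radu']
Obs: ok
Act: unitron.re[v='303'; u_from='K'; u_to='F']
Obs: 8573/100
Act: arbor.scanf[p='/']
Obs: [coge, cotru, pasma_en/, plerag, prapopru, radu/, snom_it]


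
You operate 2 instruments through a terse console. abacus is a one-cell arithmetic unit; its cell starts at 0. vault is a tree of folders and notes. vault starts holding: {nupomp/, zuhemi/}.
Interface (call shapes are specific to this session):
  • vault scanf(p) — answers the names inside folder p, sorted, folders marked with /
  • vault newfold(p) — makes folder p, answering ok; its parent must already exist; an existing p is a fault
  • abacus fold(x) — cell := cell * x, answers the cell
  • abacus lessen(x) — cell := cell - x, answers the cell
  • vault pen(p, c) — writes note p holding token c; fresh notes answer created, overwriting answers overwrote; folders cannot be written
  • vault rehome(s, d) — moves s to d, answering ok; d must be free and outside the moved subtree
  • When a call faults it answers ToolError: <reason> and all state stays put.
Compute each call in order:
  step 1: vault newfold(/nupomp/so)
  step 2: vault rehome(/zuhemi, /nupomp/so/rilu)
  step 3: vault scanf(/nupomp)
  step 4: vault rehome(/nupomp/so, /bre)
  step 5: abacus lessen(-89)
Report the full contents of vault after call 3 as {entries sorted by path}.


Answer: {nupomp/, nupomp/so/, nupomp/so/rilu/}

Derivation:
→ vault newfold(p→/nupomp/so)
← ok
→ vault rehome(s→/zuhemi, d→/nupomp/so/rilu)
← ok
→ vault scanf(p→/nupomp)
← [so/]
→ vault rehome(s→/nupomp/so, d→/bre)
← ok
→ abacus lessen(x→-89)
← 89


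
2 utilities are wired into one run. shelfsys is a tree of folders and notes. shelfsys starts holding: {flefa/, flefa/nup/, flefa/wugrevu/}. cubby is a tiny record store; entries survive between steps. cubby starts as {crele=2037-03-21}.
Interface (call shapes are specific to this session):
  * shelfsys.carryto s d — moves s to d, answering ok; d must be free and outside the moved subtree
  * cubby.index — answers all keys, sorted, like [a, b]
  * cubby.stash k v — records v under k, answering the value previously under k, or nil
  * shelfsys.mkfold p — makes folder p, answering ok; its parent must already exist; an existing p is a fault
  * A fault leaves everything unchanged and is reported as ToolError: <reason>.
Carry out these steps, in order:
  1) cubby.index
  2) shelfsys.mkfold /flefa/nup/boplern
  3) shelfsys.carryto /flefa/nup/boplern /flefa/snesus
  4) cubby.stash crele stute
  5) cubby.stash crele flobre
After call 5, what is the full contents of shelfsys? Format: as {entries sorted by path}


·→ cubby.index()
·← [crele]
·→ shelfsys.mkfold(/flefa/nup/boplern)
·← ok
·→ shelfsys.carryto(/flefa/nup/boplern, /flefa/snesus)
·← ok
·→ cubby.stash(crele, stute)
·← 2037-03-21
·→ cubby.stash(crele, flobre)
·← stute

Answer: {flefa/, flefa/nup/, flefa/snesus/, flefa/wugrevu/}


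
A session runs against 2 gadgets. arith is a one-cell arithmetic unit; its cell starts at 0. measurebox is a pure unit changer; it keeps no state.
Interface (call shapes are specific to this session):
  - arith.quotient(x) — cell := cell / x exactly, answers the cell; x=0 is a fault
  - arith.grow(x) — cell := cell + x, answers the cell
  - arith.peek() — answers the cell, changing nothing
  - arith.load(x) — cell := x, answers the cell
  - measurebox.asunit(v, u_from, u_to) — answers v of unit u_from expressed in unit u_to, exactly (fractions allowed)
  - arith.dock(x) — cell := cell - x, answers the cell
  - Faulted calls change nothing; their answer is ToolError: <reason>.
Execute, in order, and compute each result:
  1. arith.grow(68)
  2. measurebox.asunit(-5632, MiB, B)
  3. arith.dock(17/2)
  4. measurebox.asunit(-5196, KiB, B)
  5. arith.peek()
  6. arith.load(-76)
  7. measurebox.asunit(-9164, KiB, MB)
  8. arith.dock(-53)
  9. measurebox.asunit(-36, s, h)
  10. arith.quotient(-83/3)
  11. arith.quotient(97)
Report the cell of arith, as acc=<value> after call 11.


Then grow using x=68, yielding 68.
I invoke asunit using v=-5632, u_from=MiB, u_to=B, and observe -5905580032.
Now I run dock using x=17/2, and see 119/2.
I invoke asunit using v=-5196, u_from=KiB, u_to=B, → -5320704.
I use peek(), → 119/2.
Invoking load using x=-76, which returns -76.
I run asunit using v=-9164, u_from=KiB, u_to=MB, and see -146624/15625.
I run dock using x=-53, and get -23.
I run asunit using v=-36, u_from=s, u_to=h, → -1/100.
I run quotient using x=-83/3, → 69/83.
Then quotient using x=97, and get 69/8051.

Answer: acc=69/8051


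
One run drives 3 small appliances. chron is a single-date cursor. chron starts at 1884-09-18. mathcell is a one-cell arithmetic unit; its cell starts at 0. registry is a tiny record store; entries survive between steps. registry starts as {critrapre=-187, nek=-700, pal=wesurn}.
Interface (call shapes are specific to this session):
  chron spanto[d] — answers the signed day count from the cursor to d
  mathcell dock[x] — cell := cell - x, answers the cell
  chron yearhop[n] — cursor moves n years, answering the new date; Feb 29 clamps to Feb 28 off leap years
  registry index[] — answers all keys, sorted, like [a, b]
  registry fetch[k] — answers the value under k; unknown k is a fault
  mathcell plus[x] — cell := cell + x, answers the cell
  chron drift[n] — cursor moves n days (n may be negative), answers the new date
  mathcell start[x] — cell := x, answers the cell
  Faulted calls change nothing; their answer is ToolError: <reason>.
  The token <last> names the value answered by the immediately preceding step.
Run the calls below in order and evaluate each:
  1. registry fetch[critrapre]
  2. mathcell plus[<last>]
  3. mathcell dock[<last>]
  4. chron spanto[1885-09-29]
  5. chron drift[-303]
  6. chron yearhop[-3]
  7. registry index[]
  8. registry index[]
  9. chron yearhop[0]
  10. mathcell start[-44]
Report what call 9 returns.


Answer: 1880-11-20

Derivation:
Act: registry fetch[k=critrapre]
Obs: -187
Act: mathcell plus[x=<last>]
Obs: -187
Act: mathcell dock[x=<last>]
Obs: 0
Act: chron spanto[d=1885-09-29]
Obs: 376
Act: chron drift[n=-303]
Obs: 1883-11-20
Act: chron yearhop[n=-3]
Obs: 1880-11-20
Act: registry index[]
Obs: [critrapre, nek, pal]
Act: registry index[]
Obs: [critrapre, nek, pal]
Act: chron yearhop[n=0]
Obs: 1880-11-20
Act: mathcell start[x=-44]
Obs: -44


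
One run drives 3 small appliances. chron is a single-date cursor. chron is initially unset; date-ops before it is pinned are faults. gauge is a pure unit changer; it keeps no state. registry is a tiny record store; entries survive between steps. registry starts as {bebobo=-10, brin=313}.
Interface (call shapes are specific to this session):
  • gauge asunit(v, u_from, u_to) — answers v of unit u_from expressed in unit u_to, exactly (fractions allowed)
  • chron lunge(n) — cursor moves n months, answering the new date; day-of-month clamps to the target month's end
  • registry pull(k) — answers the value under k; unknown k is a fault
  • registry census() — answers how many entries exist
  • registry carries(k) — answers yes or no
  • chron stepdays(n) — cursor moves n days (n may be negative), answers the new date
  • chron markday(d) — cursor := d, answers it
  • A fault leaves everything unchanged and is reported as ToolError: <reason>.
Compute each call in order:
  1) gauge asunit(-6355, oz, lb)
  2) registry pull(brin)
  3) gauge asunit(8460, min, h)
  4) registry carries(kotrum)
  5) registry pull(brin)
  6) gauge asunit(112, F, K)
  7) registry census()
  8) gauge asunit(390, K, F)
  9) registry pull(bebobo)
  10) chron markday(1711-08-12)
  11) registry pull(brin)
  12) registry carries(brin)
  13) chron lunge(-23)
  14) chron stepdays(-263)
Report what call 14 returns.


Answer: 1708-12-23

Derivation:
Calling gauge asunit on v→-6355, u_from→oz, u_to→lb, yielding -6355/16.
Invoking registry pull on k→brin, and see 313.
Next I call gauge asunit on v→8460, u_from→min, u_to→h, giving 141.
I run registry carries on k→kotrum: no.
I call registry pull on k→brin, and observe 313.
Invoking gauge asunit on v→112, u_from→F, u_to→K, giving 57167/180.
I call registry census(), and get 2.
Now I run gauge asunit on v→390, u_from→K, u_to→F, giving 24233/100.
Then registry pull on k→bebobo, — result: -10.
I try chron markday on d→1711-08-12, giving 1711-08-12.
I call registry pull on k→brin, and get 313.
I run registry carries on k→brin, giving yes.
Using chron lunge on n→-23: 1709-09-12.
I call chron stepdays on n→-263, and see 1708-12-23.


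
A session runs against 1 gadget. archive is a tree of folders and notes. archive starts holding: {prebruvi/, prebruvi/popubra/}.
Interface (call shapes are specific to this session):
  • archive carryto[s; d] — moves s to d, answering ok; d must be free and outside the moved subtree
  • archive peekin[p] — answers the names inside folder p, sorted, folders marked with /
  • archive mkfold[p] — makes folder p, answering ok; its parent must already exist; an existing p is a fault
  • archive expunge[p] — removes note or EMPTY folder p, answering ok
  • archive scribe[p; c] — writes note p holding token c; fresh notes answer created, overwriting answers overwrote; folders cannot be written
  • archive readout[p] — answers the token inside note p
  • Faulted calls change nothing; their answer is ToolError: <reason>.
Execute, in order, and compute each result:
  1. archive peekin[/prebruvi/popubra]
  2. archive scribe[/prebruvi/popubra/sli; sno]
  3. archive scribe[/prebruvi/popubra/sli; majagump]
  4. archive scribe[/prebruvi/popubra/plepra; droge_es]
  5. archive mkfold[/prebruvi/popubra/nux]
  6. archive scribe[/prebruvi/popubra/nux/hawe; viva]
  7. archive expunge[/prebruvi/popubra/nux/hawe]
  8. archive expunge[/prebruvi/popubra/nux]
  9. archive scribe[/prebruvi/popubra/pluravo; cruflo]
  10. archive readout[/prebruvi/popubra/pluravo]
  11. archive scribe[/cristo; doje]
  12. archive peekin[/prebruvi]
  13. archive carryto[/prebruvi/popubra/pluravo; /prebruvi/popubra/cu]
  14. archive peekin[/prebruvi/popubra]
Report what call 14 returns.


Answer: [cu, plepra, sli]

Derivation:
I invoke archive peekin passing p→/prebruvi/popubra, and get [].
Using archive scribe passing p→/prebruvi/popubra/sli, c→sno, — result: created.
Now I run archive scribe passing p→/prebruvi/popubra/sli, c→majagump, yielding overwrote.
Invoking archive scribe passing p→/prebruvi/popubra/plepra, c→droge_es, → created.
I use archive mkfold passing p→/prebruvi/popubra/nux, and see ok.
Calling archive scribe passing p→/prebruvi/popubra/nux/hawe, c→viva, → created.
Invoking archive expunge passing p→/prebruvi/popubra/nux/hawe, giving ok.
I run archive expunge passing p→/prebruvi/popubra/nux, and see ok.
Using archive scribe passing p→/prebruvi/popubra/pluravo, c→cruflo, → created.
Next I call archive readout passing p→/prebruvi/popubra/pluravo, which returns cruflo.
Invoking archive scribe passing p→/cristo, c→doje, — result: created.
Now I run archive peekin passing p→/prebruvi, giving [popubra/].
I invoke archive carryto passing s→/prebruvi/popubra/pluravo, d→/prebruvi/popubra/cu, which returns ok.
Invoking archive peekin passing p→/prebruvi/popubra, and see [cu, plepra, sli].


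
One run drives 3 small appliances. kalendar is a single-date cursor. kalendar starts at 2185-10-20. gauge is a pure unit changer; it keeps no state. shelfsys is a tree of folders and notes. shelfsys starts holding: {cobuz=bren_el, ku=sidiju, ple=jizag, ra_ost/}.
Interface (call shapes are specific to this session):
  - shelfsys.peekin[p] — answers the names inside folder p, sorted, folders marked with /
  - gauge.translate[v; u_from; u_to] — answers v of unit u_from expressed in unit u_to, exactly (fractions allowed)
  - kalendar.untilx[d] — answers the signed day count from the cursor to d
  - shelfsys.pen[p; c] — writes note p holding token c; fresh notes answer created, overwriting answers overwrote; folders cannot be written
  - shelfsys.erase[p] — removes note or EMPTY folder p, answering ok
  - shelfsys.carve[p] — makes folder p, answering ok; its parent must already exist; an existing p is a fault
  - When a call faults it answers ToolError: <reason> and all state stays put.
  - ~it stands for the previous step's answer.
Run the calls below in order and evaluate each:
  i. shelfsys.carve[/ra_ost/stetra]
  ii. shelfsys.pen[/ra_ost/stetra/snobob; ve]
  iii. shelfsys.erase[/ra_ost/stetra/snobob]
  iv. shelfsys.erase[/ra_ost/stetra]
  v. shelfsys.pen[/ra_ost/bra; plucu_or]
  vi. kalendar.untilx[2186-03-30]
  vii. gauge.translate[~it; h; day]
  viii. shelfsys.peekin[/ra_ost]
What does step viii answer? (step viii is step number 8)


Answer: [bra]

Derivation:
·→ shelfsys.carve(p='/ra_ost/stetra')
·← ok
·→ shelfsys.pen(p='/ra_ost/stetra/snobob', c='ve')
·← created
·→ shelfsys.erase(p='/ra_ost/stetra/snobob')
·← ok
·→ shelfsys.erase(p='/ra_ost/stetra')
·← ok
·→ shelfsys.pen(p='/ra_ost/bra', c='plucu_or')
·← created
·→ kalendar.untilx(d='2186-03-30')
·← 161
·→ gauge.translate(v='~it', u_from='h', u_to='day')
·← 161/24
·→ shelfsys.peekin(p='/ra_ost')
·← [bra]


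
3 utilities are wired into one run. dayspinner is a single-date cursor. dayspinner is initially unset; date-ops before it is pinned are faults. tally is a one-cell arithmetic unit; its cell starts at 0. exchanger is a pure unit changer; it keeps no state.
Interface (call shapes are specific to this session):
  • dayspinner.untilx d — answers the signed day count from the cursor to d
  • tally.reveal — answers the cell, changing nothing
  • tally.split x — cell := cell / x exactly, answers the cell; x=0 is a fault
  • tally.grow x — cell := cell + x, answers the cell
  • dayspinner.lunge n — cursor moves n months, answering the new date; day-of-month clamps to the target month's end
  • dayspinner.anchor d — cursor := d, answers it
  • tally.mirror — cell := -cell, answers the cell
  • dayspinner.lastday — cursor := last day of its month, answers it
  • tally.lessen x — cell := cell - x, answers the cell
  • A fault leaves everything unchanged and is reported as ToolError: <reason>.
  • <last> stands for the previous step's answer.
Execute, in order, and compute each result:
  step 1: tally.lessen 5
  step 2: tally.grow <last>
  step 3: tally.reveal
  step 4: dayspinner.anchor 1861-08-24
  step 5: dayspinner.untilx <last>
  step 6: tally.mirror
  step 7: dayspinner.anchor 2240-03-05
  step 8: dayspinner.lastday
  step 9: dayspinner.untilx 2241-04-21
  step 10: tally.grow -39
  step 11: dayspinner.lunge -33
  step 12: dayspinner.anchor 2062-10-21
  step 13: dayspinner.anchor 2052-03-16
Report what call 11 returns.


Next I call tally.lessen with x→5, and get -5.
Now I run tally.grow with x→<last>, giving -10.
I try tally.reveal, giving -10.
I invoke dayspinner.anchor with d→1861-08-24, yielding 1861-08-24.
Invoking dayspinner.untilx with d→<last>, and observe 0.
Now I run tally.mirror(), → 10.
Next I call dayspinner.anchor with d→2240-03-05: 2240-03-05.
Now I run dayspinner.lastday(), yielding 2240-03-31.
Now I run dayspinner.untilx with d→2241-04-21, — result: 386.
Next I call tally.grow with x→-39, — result: -29.
I try dayspinner.lunge with n→-33, → 2237-06-30.
I invoke dayspinner.anchor with d→2062-10-21, — result: 2062-10-21.
Calling dayspinner.anchor with d→2052-03-16, which returns 2052-03-16.

Answer: 2237-06-30


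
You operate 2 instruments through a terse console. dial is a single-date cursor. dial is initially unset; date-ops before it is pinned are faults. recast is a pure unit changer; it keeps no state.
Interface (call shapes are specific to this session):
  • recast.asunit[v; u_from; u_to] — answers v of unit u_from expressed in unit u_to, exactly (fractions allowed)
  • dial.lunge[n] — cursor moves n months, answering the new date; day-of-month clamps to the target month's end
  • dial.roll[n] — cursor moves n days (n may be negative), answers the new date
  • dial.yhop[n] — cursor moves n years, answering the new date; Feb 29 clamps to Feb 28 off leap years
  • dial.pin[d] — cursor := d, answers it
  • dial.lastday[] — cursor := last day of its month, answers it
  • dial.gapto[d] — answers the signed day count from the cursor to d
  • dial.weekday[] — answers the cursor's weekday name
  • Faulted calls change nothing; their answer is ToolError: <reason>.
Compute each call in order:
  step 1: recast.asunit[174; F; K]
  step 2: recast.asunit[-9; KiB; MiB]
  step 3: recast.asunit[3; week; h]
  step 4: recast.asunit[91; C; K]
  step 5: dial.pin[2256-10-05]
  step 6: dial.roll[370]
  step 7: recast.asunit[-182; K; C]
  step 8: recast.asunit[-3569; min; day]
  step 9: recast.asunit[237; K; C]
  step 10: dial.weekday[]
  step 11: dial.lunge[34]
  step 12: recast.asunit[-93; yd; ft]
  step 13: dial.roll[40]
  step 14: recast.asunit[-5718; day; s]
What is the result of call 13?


! recast.asunit(v→174, u_from→F, u_to→K) -> 63367/180
! recast.asunit(v→-9, u_from→KiB, u_to→MiB) -> -9/1024
! recast.asunit(v→3, u_from→week, u_to→h) -> 504
! recast.asunit(v→91, u_from→C, u_to→K) -> 7283/20
! dial.pin(d→2256-10-05) -> 2256-10-05
! dial.roll(n→370) -> 2257-10-10
! recast.asunit(v→-182, u_from→K, u_to→C) -> -9103/20
! recast.asunit(v→-3569, u_from→min, u_to→day) -> -3569/1440
! recast.asunit(v→237, u_from→K, u_to→C) -> -723/20
! dial.weekday() -> Saturday
! dial.lunge(n→34) -> 2260-08-10
! recast.asunit(v→-93, u_from→yd, u_to→ft) -> -279
! dial.roll(n→40) -> 2260-09-19
! recast.asunit(v→-5718, u_from→day, u_to→s) -> -494035200

Answer: 2260-09-19


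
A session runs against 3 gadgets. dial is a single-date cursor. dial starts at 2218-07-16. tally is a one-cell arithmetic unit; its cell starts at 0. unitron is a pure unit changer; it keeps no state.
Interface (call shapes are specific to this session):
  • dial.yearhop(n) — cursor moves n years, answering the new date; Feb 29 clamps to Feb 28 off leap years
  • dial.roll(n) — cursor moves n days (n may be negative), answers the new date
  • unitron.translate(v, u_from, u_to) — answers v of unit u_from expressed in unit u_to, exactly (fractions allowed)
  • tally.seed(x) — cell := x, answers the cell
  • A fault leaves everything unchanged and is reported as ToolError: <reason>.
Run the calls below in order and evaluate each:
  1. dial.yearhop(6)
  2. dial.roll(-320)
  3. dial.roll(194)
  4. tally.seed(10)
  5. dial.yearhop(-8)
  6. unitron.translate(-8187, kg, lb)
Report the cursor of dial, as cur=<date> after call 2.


-> dial.yearhop(6)
<- 2224-07-16
-> dial.roll(-320)
<- 2223-08-31
-> dial.roll(194)
<- 2224-03-12
-> tally.seed(10)
<- 10
-> dial.yearhop(-8)
<- 2216-03-12
-> unitron.translate(-8187, kg, lb)
<- -818700000000/45359237

Answer: cur=2223-08-31


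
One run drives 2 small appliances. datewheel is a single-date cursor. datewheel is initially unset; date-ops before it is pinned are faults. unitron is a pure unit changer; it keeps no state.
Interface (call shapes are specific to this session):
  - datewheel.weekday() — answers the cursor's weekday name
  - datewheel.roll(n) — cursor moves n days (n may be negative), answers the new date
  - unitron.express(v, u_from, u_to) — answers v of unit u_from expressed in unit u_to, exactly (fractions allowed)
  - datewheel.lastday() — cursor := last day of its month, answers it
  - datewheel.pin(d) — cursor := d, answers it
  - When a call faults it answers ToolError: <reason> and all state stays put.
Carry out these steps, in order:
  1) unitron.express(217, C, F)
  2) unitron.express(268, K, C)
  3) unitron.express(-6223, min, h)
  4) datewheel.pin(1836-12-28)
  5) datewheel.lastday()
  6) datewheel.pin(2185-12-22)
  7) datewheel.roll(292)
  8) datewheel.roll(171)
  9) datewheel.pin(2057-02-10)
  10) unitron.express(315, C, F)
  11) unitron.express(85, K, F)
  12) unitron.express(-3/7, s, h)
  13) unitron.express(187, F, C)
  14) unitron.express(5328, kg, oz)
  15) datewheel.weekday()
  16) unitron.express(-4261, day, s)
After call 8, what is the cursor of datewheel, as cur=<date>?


>> express(v: 217, u_from: C, u_to: F)
<< 2113/5
>> express(v: 268, u_from: K, u_to: C)
<< -103/20
>> express(v: -6223, u_from: min, u_to: h)
<< -6223/60
>> pin(d: 1836-12-28)
<< 1836-12-28
>> lastday()
<< 1836-12-31
>> pin(d: 2185-12-22)
<< 2185-12-22
>> roll(n: 292)
<< 2186-10-10
>> roll(n: 171)
<< 2187-03-30
>> pin(d: 2057-02-10)
<< 2057-02-10
>> express(v: 315, u_from: C, u_to: F)
<< 599
>> express(v: 85, u_from: K, u_to: F)
<< -30667/100
>> express(v: -3/7, u_from: s, u_to: h)
<< -1/8400
>> express(v: 187, u_from: F, u_to: C)
<< 775/9
>> express(v: 5328, u_from: kg, u_to: oz)
<< 8524800000000/45359237
>> weekday()
<< Saturday
>> express(v: -4261, u_from: day, u_to: s)
<< -368150400

Answer: cur=2187-03-30


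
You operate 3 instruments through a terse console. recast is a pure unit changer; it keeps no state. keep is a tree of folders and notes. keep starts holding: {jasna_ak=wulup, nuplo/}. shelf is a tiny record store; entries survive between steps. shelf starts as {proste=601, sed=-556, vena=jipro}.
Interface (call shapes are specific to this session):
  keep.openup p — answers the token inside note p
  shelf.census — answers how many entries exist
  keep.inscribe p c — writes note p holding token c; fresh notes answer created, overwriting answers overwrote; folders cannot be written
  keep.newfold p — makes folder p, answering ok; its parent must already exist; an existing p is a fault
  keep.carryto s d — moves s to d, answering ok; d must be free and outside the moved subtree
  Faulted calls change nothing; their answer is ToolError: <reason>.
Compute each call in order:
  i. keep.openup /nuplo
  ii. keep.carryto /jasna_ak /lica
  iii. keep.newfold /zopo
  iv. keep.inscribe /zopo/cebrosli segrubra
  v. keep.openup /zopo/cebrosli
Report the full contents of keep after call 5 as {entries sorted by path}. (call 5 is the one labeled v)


Answer: {lica=wulup, nuplo/, zopo/, zopo/cebrosli=segrubra}

Derivation:
Act: keep.openup[p='/nuplo']
Obs: ToolError: is a directory
Act: keep.carryto[s='/jasna_ak'; d='/lica']
Obs: ok
Act: keep.newfold[p='/zopo']
Obs: ok
Act: keep.inscribe[p='/zopo/cebrosli'; c='segrubra']
Obs: created
Act: keep.openup[p='/zopo/cebrosli']
Obs: segrubra


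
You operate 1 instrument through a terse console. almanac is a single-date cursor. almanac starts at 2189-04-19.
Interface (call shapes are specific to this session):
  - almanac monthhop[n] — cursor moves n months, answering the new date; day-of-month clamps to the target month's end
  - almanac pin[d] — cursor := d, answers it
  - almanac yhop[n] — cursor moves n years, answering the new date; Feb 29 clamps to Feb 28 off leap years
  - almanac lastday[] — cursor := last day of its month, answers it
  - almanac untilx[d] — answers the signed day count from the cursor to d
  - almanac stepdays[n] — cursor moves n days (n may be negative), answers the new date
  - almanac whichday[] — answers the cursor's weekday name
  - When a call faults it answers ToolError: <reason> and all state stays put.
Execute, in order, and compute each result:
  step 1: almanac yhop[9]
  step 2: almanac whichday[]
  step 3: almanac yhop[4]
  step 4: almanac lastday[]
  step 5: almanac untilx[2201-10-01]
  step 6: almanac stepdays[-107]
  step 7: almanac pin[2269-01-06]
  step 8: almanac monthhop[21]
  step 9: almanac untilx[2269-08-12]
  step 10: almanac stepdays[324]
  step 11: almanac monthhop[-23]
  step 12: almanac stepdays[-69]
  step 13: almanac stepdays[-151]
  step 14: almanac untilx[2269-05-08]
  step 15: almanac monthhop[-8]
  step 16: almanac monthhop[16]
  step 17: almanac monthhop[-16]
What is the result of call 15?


Do: almanac yhop[9]
See: 2198-04-19
Do: almanac whichday[]
See: Thursday
Do: almanac yhop[4]
See: 2202-04-19
Do: almanac lastday[]
See: 2202-04-30
Do: almanac untilx[2201-10-01]
See: -211
Do: almanac stepdays[-107]
See: 2202-01-13
Do: almanac pin[2269-01-06]
See: 2269-01-06
Do: almanac monthhop[21]
See: 2270-10-06
Do: almanac untilx[2269-08-12]
See: -420
Do: almanac stepdays[324]
See: 2271-08-26
Do: almanac monthhop[-23]
See: 2269-09-26
Do: almanac stepdays[-69]
See: 2269-07-19
Do: almanac stepdays[-151]
See: 2269-02-18
Do: almanac untilx[2269-05-08]
See: 79
Do: almanac monthhop[-8]
See: 2268-06-18
Do: almanac monthhop[16]
See: 2269-10-18
Do: almanac monthhop[-16]
See: 2268-06-18

Answer: 2268-06-18
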